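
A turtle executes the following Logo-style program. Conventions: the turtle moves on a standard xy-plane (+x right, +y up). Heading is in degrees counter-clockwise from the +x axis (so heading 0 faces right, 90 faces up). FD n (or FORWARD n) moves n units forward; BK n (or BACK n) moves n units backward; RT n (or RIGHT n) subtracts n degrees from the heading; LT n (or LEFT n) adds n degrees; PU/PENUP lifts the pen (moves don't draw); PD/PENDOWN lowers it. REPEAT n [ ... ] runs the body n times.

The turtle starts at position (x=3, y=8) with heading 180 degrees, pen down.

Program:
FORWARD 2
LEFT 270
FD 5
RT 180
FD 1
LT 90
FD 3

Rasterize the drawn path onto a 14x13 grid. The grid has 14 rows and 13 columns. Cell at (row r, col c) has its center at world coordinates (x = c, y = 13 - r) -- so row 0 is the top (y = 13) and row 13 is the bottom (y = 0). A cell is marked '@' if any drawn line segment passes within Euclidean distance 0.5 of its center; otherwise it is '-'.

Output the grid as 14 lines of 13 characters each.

Answer: -@-----------
-@@@@--------
-@-----------
-@-----------
-@-----------
-@@@---------
-------------
-------------
-------------
-------------
-------------
-------------
-------------
-------------

Derivation:
Segment 0: (3,8) -> (1,8)
Segment 1: (1,8) -> (1,13)
Segment 2: (1,13) -> (1,12)
Segment 3: (1,12) -> (4,12)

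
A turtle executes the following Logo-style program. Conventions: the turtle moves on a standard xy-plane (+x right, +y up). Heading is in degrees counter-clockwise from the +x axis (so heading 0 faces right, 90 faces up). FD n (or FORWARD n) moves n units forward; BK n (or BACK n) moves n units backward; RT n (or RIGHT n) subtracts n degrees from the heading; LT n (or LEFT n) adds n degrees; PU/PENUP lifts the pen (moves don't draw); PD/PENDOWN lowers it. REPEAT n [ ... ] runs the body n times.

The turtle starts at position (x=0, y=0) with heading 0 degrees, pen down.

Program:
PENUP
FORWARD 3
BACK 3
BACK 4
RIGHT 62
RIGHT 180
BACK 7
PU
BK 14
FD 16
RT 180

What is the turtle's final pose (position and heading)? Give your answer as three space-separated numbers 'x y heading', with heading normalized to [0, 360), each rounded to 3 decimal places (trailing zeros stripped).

Answer: -1.653 -4.415 298

Derivation:
Executing turtle program step by step:
Start: pos=(0,0), heading=0, pen down
PU: pen up
FD 3: (0,0) -> (3,0) [heading=0, move]
BK 3: (3,0) -> (0,0) [heading=0, move]
BK 4: (0,0) -> (-4,0) [heading=0, move]
RT 62: heading 0 -> 298
RT 180: heading 298 -> 118
BK 7: (-4,0) -> (-0.714,-6.181) [heading=118, move]
PU: pen up
BK 14: (-0.714,-6.181) -> (5.859,-18.542) [heading=118, move]
FD 16: (5.859,-18.542) -> (-1.653,-4.415) [heading=118, move]
RT 180: heading 118 -> 298
Final: pos=(-1.653,-4.415), heading=298, 0 segment(s) drawn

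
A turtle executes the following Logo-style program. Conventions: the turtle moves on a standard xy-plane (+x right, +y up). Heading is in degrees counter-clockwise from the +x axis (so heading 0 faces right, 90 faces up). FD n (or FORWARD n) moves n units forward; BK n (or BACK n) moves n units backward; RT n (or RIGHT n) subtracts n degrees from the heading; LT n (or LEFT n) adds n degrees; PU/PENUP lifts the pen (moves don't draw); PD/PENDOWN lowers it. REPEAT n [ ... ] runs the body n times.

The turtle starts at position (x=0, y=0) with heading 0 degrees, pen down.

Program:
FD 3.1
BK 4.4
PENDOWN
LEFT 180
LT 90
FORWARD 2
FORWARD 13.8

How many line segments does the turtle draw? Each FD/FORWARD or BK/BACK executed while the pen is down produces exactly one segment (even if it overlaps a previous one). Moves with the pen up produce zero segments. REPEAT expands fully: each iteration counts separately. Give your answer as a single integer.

Executing turtle program step by step:
Start: pos=(0,0), heading=0, pen down
FD 3.1: (0,0) -> (3.1,0) [heading=0, draw]
BK 4.4: (3.1,0) -> (-1.3,0) [heading=0, draw]
PD: pen down
LT 180: heading 0 -> 180
LT 90: heading 180 -> 270
FD 2: (-1.3,0) -> (-1.3,-2) [heading=270, draw]
FD 13.8: (-1.3,-2) -> (-1.3,-15.8) [heading=270, draw]
Final: pos=(-1.3,-15.8), heading=270, 4 segment(s) drawn
Segments drawn: 4

Answer: 4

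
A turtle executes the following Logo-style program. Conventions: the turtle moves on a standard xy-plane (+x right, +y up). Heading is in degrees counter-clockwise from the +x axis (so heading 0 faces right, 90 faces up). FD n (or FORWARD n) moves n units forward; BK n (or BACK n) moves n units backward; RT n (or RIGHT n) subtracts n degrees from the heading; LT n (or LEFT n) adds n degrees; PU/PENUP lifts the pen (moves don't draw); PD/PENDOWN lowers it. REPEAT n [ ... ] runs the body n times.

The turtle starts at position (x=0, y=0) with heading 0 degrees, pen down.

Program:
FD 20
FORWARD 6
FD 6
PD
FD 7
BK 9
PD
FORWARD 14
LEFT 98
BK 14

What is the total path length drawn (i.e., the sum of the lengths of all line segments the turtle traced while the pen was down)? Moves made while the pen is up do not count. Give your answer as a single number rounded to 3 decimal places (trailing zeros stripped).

Answer: 76

Derivation:
Executing turtle program step by step:
Start: pos=(0,0), heading=0, pen down
FD 20: (0,0) -> (20,0) [heading=0, draw]
FD 6: (20,0) -> (26,0) [heading=0, draw]
FD 6: (26,0) -> (32,0) [heading=0, draw]
PD: pen down
FD 7: (32,0) -> (39,0) [heading=0, draw]
BK 9: (39,0) -> (30,0) [heading=0, draw]
PD: pen down
FD 14: (30,0) -> (44,0) [heading=0, draw]
LT 98: heading 0 -> 98
BK 14: (44,0) -> (45.948,-13.864) [heading=98, draw]
Final: pos=(45.948,-13.864), heading=98, 7 segment(s) drawn

Segment lengths:
  seg 1: (0,0) -> (20,0), length = 20
  seg 2: (20,0) -> (26,0), length = 6
  seg 3: (26,0) -> (32,0), length = 6
  seg 4: (32,0) -> (39,0), length = 7
  seg 5: (39,0) -> (30,0), length = 9
  seg 6: (30,0) -> (44,0), length = 14
  seg 7: (44,0) -> (45.948,-13.864), length = 14
Total = 76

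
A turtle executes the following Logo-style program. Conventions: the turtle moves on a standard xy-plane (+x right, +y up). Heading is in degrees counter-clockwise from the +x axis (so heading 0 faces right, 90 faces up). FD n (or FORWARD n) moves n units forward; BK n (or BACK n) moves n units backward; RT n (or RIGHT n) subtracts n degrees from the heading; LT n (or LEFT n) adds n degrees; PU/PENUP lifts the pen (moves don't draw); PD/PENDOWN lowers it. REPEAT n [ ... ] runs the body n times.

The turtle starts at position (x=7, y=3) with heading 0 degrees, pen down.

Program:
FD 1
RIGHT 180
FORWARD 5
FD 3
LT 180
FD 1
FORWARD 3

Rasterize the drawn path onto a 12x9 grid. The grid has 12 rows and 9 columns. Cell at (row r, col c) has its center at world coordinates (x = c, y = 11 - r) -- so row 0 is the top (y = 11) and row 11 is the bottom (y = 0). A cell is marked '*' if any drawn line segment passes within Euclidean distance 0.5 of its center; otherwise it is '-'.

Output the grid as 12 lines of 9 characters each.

Segment 0: (7,3) -> (8,3)
Segment 1: (8,3) -> (3,3)
Segment 2: (3,3) -> (0,3)
Segment 3: (0,3) -> (1,3)
Segment 4: (1,3) -> (4,3)

Answer: ---------
---------
---------
---------
---------
---------
---------
---------
*********
---------
---------
---------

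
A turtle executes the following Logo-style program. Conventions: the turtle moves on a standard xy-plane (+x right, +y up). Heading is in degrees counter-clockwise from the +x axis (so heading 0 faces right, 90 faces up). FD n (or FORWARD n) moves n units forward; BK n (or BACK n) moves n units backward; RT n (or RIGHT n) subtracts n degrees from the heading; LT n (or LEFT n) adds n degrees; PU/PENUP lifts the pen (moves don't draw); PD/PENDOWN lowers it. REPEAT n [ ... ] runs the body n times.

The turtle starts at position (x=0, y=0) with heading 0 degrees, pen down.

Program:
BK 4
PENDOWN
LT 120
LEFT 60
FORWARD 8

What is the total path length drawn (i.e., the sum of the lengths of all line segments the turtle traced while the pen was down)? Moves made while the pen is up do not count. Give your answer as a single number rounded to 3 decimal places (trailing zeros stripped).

Answer: 12

Derivation:
Executing turtle program step by step:
Start: pos=(0,0), heading=0, pen down
BK 4: (0,0) -> (-4,0) [heading=0, draw]
PD: pen down
LT 120: heading 0 -> 120
LT 60: heading 120 -> 180
FD 8: (-4,0) -> (-12,0) [heading=180, draw]
Final: pos=(-12,0), heading=180, 2 segment(s) drawn

Segment lengths:
  seg 1: (0,0) -> (-4,0), length = 4
  seg 2: (-4,0) -> (-12,0), length = 8
Total = 12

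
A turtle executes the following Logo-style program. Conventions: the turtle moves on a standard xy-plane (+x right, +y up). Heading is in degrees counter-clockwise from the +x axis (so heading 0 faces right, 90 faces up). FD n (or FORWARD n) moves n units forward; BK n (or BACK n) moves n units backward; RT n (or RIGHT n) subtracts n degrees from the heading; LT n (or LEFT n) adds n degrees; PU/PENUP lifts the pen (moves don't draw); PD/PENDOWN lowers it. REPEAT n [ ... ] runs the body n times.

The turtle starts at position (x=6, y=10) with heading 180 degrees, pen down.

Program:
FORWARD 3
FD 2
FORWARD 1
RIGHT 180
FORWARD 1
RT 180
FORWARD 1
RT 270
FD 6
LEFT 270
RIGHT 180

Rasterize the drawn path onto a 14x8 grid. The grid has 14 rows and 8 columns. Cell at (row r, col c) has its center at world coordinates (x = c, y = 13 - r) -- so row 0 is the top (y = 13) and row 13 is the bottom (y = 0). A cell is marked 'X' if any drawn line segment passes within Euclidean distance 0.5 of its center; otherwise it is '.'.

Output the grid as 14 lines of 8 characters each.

Answer: ........
........
........
XXXXXXX.
X.......
X.......
X.......
X.......
X.......
X.......
........
........
........
........

Derivation:
Segment 0: (6,10) -> (3,10)
Segment 1: (3,10) -> (1,10)
Segment 2: (1,10) -> (0,10)
Segment 3: (0,10) -> (1,10)
Segment 4: (1,10) -> (0,10)
Segment 5: (0,10) -> (0,4)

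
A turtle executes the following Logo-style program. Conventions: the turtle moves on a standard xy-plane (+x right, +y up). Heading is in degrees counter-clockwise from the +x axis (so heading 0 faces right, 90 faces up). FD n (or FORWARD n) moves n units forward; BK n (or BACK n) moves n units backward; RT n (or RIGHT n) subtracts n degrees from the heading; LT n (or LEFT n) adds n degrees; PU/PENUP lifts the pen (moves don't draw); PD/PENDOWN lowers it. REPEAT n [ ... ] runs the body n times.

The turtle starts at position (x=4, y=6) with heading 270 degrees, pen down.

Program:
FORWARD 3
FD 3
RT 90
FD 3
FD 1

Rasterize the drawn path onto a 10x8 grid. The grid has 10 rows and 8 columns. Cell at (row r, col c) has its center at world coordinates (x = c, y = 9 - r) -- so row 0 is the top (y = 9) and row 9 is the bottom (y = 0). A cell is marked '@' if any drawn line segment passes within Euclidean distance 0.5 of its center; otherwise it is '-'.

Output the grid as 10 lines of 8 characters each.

Answer: --------
--------
--------
----@---
----@---
----@---
----@---
----@---
----@---
@@@@@---

Derivation:
Segment 0: (4,6) -> (4,3)
Segment 1: (4,3) -> (4,0)
Segment 2: (4,0) -> (1,0)
Segment 3: (1,0) -> (-0,0)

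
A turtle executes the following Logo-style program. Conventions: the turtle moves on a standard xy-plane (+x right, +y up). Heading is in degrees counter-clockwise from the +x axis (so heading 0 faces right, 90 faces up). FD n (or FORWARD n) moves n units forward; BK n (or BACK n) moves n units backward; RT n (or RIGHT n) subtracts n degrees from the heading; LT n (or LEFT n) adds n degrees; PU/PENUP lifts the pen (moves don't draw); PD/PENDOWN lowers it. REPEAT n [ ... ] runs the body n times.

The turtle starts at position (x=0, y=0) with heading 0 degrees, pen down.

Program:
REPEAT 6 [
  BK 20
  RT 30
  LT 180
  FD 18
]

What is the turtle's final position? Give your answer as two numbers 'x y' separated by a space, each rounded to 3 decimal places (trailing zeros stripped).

Answer: -38 -0.536

Derivation:
Executing turtle program step by step:
Start: pos=(0,0), heading=0, pen down
REPEAT 6 [
  -- iteration 1/6 --
  BK 20: (0,0) -> (-20,0) [heading=0, draw]
  RT 30: heading 0 -> 330
  LT 180: heading 330 -> 150
  FD 18: (-20,0) -> (-35.588,9) [heading=150, draw]
  -- iteration 2/6 --
  BK 20: (-35.588,9) -> (-18.268,-1) [heading=150, draw]
  RT 30: heading 150 -> 120
  LT 180: heading 120 -> 300
  FD 18: (-18.268,-1) -> (-9.268,-16.588) [heading=300, draw]
  -- iteration 3/6 --
  BK 20: (-9.268,-16.588) -> (-19.268,0.732) [heading=300, draw]
  RT 30: heading 300 -> 270
  LT 180: heading 270 -> 90
  FD 18: (-19.268,0.732) -> (-19.268,18.732) [heading=90, draw]
  -- iteration 4/6 --
  BK 20: (-19.268,18.732) -> (-19.268,-1.268) [heading=90, draw]
  RT 30: heading 90 -> 60
  LT 180: heading 60 -> 240
  FD 18: (-19.268,-1.268) -> (-28.268,-16.856) [heading=240, draw]
  -- iteration 5/6 --
  BK 20: (-28.268,-16.856) -> (-18.268,0.464) [heading=240, draw]
  RT 30: heading 240 -> 210
  LT 180: heading 210 -> 30
  FD 18: (-18.268,0.464) -> (-2.679,9.464) [heading=30, draw]
  -- iteration 6/6 --
  BK 20: (-2.679,9.464) -> (-20,-0.536) [heading=30, draw]
  RT 30: heading 30 -> 0
  LT 180: heading 0 -> 180
  FD 18: (-20,-0.536) -> (-38,-0.536) [heading=180, draw]
]
Final: pos=(-38,-0.536), heading=180, 12 segment(s) drawn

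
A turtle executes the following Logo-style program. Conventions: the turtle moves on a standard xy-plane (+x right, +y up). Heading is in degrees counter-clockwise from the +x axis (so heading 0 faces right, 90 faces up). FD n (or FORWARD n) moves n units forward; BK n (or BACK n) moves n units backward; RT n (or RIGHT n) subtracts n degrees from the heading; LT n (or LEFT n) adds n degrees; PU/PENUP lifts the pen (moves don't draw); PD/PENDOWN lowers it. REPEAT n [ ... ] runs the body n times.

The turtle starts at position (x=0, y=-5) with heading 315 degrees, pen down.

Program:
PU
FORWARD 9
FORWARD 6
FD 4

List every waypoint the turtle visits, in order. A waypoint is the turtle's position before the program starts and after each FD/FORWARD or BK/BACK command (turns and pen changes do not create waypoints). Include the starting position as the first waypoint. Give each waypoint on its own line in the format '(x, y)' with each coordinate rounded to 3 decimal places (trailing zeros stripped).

Answer: (0, -5)
(6.364, -11.364)
(10.607, -15.607)
(13.435, -18.435)

Derivation:
Executing turtle program step by step:
Start: pos=(0,-5), heading=315, pen down
PU: pen up
FD 9: (0,-5) -> (6.364,-11.364) [heading=315, move]
FD 6: (6.364,-11.364) -> (10.607,-15.607) [heading=315, move]
FD 4: (10.607,-15.607) -> (13.435,-18.435) [heading=315, move]
Final: pos=(13.435,-18.435), heading=315, 0 segment(s) drawn
Waypoints (4 total):
(0, -5)
(6.364, -11.364)
(10.607, -15.607)
(13.435, -18.435)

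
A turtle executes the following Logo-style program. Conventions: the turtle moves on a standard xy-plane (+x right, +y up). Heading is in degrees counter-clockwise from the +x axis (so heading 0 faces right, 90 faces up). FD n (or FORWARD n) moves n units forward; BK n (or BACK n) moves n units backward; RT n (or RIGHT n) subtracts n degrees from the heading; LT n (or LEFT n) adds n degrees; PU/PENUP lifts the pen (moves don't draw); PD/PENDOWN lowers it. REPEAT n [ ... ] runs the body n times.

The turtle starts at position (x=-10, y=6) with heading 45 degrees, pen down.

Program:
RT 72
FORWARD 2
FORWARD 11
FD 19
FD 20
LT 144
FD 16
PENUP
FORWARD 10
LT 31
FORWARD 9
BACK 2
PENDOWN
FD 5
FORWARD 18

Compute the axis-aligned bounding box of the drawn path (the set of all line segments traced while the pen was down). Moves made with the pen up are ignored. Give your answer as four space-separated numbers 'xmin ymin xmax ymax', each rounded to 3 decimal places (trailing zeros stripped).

Executing turtle program step by step:
Start: pos=(-10,6), heading=45, pen down
RT 72: heading 45 -> 333
FD 2: (-10,6) -> (-8.218,5.092) [heading=333, draw]
FD 11: (-8.218,5.092) -> (1.583,0.098) [heading=333, draw]
FD 19: (1.583,0.098) -> (18.512,-8.528) [heading=333, draw]
FD 20: (18.512,-8.528) -> (36.332,-17.608) [heading=333, draw]
LT 144: heading 333 -> 117
FD 16: (36.332,-17.608) -> (29.068,-3.351) [heading=117, draw]
PU: pen up
FD 10: (29.068,-3.351) -> (24.529,5.559) [heading=117, move]
LT 31: heading 117 -> 148
FD 9: (24.529,5.559) -> (16.896,10.328) [heading=148, move]
BK 2: (16.896,10.328) -> (18.592,9.268) [heading=148, move]
PD: pen down
FD 5: (18.592,9.268) -> (14.352,11.918) [heading=148, draw]
FD 18: (14.352,11.918) -> (-0.913,21.456) [heading=148, draw]
Final: pos=(-0.913,21.456), heading=148, 7 segment(s) drawn

Segment endpoints: x in {-10, -8.218, -0.913, 1.583, 14.352, 18.512, 18.592, 29.068, 36.332}, y in {-17.608, -8.528, -3.351, 0.098, 5.092, 6, 9.268, 11.918, 21.456}
xmin=-10, ymin=-17.608, xmax=36.332, ymax=21.456

Answer: -10 -17.608 36.332 21.456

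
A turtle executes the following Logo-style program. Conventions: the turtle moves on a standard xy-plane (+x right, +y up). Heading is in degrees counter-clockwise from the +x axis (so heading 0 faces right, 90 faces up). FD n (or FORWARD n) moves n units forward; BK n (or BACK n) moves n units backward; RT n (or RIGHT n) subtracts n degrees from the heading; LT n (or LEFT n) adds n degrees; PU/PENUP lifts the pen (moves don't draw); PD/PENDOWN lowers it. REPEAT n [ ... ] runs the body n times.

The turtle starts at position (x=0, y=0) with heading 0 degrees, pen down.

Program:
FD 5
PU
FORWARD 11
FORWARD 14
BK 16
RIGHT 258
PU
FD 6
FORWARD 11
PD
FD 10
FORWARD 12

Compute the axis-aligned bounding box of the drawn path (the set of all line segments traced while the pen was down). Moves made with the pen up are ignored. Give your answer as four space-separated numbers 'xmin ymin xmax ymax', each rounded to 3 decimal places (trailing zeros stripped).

Executing turtle program step by step:
Start: pos=(0,0), heading=0, pen down
FD 5: (0,0) -> (5,0) [heading=0, draw]
PU: pen up
FD 11: (5,0) -> (16,0) [heading=0, move]
FD 14: (16,0) -> (30,0) [heading=0, move]
BK 16: (30,0) -> (14,0) [heading=0, move]
RT 258: heading 0 -> 102
PU: pen up
FD 6: (14,0) -> (12.753,5.869) [heading=102, move]
FD 11: (12.753,5.869) -> (10.466,16.629) [heading=102, move]
PD: pen down
FD 10: (10.466,16.629) -> (8.386,26.41) [heading=102, draw]
FD 12: (8.386,26.41) -> (5.891,38.148) [heading=102, draw]
Final: pos=(5.891,38.148), heading=102, 3 segment(s) drawn

Segment endpoints: x in {0, 5, 5.891, 8.386, 10.466}, y in {0, 16.629, 26.41, 38.148}
xmin=0, ymin=0, xmax=10.466, ymax=38.148

Answer: 0 0 10.466 38.148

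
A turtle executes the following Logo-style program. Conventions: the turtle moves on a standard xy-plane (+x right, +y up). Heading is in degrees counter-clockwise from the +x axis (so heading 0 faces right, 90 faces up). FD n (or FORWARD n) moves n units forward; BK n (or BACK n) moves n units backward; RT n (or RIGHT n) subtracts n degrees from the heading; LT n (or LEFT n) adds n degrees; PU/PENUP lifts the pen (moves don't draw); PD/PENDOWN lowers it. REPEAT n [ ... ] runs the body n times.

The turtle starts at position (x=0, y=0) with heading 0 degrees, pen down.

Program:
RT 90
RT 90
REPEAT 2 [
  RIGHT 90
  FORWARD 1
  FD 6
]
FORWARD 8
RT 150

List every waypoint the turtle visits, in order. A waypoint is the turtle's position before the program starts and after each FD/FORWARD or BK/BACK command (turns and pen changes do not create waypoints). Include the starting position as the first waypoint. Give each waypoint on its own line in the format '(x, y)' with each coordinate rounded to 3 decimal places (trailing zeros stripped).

Executing turtle program step by step:
Start: pos=(0,0), heading=0, pen down
RT 90: heading 0 -> 270
RT 90: heading 270 -> 180
REPEAT 2 [
  -- iteration 1/2 --
  RT 90: heading 180 -> 90
  FD 1: (0,0) -> (0,1) [heading=90, draw]
  FD 6: (0,1) -> (0,7) [heading=90, draw]
  -- iteration 2/2 --
  RT 90: heading 90 -> 0
  FD 1: (0,7) -> (1,7) [heading=0, draw]
  FD 6: (1,7) -> (7,7) [heading=0, draw]
]
FD 8: (7,7) -> (15,7) [heading=0, draw]
RT 150: heading 0 -> 210
Final: pos=(15,7), heading=210, 5 segment(s) drawn
Waypoints (6 total):
(0, 0)
(0, 1)
(0, 7)
(1, 7)
(7, 7)
(15, 7)

Answer: (0, 0)
(0, 1)
(0, 7)
(1, 7)
(7, 7)
(15, 7)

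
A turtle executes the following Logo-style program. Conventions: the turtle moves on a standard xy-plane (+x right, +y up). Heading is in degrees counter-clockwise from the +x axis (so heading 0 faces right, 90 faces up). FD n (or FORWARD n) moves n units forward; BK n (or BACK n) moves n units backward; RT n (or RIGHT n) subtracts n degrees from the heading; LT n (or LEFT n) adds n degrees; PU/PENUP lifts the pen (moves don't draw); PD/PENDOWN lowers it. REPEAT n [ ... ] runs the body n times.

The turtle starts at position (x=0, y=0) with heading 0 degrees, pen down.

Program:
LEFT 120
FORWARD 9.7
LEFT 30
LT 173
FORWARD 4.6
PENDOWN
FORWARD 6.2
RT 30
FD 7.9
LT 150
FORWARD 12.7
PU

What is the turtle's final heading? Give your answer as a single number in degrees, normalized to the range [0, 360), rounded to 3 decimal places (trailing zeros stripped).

Executing turtle program step by step:
Start: pos=(0,0), heading=0, pen down
LT 120: heading 0 -> 120
FD 9.7: (0,0) -> (-4.85,8.4) [heading=120, draw]
LT 30: heading 120 -> 150
LT 173: heading 150 -> 323
FD 4.6: (-4.85,8.4) -> (-1.176,5.632) [heading=323, draw]
PD: pen down
FD 6.2: (-1.176,5.632) -> (3.775,1.901) [heading=323, draw]
RT 30: heading 323 -> 293
FD 7.9: (3.775,1.901) -> (6.862,-5.371) [heading=293, draw]
LT 150: heading 293 -> 83
FD 12.7: (6.862,-5.371) -> (8.41,7.234) [heading=83, draw]
PU: pen up
Final: pos=(8.41,7.234), heading=83, 5 segment(s) drawn

Answer: 83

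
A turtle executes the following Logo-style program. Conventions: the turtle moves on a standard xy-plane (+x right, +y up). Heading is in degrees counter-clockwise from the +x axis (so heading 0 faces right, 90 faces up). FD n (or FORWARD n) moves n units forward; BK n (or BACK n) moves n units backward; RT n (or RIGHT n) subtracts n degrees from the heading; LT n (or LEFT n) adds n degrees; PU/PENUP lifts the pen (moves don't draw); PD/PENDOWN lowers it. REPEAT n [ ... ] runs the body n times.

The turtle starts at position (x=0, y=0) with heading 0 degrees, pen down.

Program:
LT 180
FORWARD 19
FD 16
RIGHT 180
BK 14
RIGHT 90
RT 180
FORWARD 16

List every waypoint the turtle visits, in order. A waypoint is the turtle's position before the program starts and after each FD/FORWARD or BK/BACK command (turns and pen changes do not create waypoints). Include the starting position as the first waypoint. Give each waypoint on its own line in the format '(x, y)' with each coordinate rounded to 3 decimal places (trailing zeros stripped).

Answer: (0, 0)
(-19, 0)
(-35, 0)
(-49, 0)
(-49, 16)

Derivation:
Executing turtle program step by step:
Start: pos=(0,0), heading=0, pen down
LT 180: heading 0 -> 180
FD 19: (0,0) -> (-19,0) [heading=180, draw]
FD 16: (-19,0) -> (-35,0) [heading=180, draw]
RT 180: heading 180 -> 0
BK 14: (-35,0) -> (-49,0) [heading=0, draw]
RT 90: heading 0 -> 270
RT 180: heading 270 -> 90
FD 16: (-49,0) -> (-49,16) [heading=90, draw]
Final: pos=(-49,16), heading=90, 4 segment(s) drawn
Waypoints (5 total):
(0, 0)
(-19, 0)
(-35, 0)
(-49, 0)
(-49, 16)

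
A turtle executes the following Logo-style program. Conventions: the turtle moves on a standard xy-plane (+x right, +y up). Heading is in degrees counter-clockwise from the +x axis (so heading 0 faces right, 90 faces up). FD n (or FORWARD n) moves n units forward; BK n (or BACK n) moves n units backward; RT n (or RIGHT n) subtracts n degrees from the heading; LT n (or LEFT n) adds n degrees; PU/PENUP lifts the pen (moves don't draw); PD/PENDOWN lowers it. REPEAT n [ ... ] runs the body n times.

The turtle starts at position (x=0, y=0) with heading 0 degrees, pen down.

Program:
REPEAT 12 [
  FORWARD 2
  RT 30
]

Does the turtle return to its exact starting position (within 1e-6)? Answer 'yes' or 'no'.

Executing turtle program step by step:
Start: pos=(0,0), heading=0, pen down
REPEAT 12 [
  -- iteration 1/12 --
  FD 2: (0,0) -> (2,0) [heading=0, draw]
  RT 30: heading 0 -> 330
  -- iteration 2/12 --
  FD 2: (2,0) -> (3.732,-1) [heading=330, draw]
  RT 30: heading 330 -> 300
  -- iteration 3/12 --
  FD 2: (3.732,-1) -> (4.732,-2.732) [heading=300, draw]
  RT 30: heading 300 -> 270
  -- iteration 4/12 --
  FD 2: (4.732,-2.732) -> (4.732,-4.732) [heading=270, draw]
  RT 30: heading 270 -> 240
  -- iteration 5/12 --
  FD 2: (4.732,-4.732) -> (3.732,-6.464) [heading=240, draw]
  RT 30: heading 240 -> 210
  -- iteration 6/12 --
  FD 2: (3.732,-6.464) -> (2,-7.464) [heading=210, draw]
  RT 30: heading 210 -> 180
  -- iteration 7/12 --
  FD 2: (2,-7.464) -> (0,-7.464) [heading=180, draw]
  RT 30: heading 180 -> 150
  -- iteration 8/12 --
  FD 2: (0,-7.464) -> (-1.732,-6.464) [heading=150, draw]
  RT 30: heading 150 -> 120
  -- iteration 9/12 --
  FD 2: (-1.732,-6.464) -> (-2.732,-4.732) [heading=120, draw]
  RT 30: heading 120 -> 90
  -- iteration 10/12 --
  FD 2: (-2.732,-4.732) -> (-2.732,-2.732) [heading=90, draw]
  RT 30: heading 90 -> 60
  -- iteration 11/12 --
  FD 2: (-2.732,-2.732) -> (-1.732,-1) [heading=60, draw]
  RT 30: heading 60 -> 30
  -- iteration 12/12 --
  FD 2: (-1.732,-1) -> (0,0) [heading=30, draw]
  RT 30: heading 30 -> 0
]
Final: pos=(0,0), heading=0, 12 segment(s) drawn

Start position: (0, 0)
Final position: (0, 0)
Distance = 0; < 1e-6 -> CLOSED

Answer: yes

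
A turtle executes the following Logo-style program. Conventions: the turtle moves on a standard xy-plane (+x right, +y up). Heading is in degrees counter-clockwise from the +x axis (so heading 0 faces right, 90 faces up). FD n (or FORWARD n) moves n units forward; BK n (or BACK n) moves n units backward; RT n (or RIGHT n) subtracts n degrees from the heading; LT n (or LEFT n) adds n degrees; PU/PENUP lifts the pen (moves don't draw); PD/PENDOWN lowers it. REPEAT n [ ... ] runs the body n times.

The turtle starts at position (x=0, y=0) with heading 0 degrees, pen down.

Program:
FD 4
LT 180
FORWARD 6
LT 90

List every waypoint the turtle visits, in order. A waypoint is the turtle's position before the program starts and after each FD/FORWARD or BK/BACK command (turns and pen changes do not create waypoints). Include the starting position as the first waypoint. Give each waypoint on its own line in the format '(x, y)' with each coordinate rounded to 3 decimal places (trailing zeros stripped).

Answer: (0, 0)
(4, 0)
(-2, 0)

Derivation:
Executing turtle program step by step:
Start: pos=(0,0), heading=0, pen down
FD 4: (0,0) -> (4,0) [heading=0, draw]
LT 180: heading 0 -> 180
FD 6: (4,0) -> (-2,0) [heading=180, draw]
LT 90: heading 180 -> 270
Final: pos=(-2,0), heading=270, 2 segment(s) drawn
Waypoints (3 total):
(0, 0)
(4, 0)
(-2, 0)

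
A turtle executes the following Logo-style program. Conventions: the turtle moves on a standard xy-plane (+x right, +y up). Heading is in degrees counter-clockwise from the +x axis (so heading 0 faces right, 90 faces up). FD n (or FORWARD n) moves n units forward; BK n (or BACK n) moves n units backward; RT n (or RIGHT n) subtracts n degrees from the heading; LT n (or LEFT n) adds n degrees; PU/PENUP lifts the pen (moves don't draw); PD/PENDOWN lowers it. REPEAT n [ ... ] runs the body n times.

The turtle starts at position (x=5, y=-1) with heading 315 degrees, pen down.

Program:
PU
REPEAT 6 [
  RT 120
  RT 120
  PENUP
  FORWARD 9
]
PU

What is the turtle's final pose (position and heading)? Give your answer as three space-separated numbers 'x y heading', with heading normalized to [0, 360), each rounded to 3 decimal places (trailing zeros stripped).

Executing turtle program step by step:
Start: pos=(5,-1), heading=315, pen down
PU: pen up
REPEAT 6 [
  -- iteration 1/6 --
  RT 120: heading 315 -> 195
  RT 120: heading 195 -> 75
  PU: pen up
  FD 9: (5,-1) -> (7.329,7.693) [heading=75, move]
  -- iteration 2/6 --
  RT 120: heading 75 -> 315
  RT 120: heading 315 -> 195
  PU: pen up
  FD 9: (7.329,7.693) -> (-1.364,5.364) [heading=195, move]
  -- iteration 3/6 --
  RT 120: heading 195 -> 75
  RT 120: heading 75 -> 315
  PU: pen up
  FD 9: (-1.364,5.364) -> (5,-1) [heading=315, move]
  -- iteration 4/6 --
  RT 120: heading 315 -> 195
  RT 120: heading 195 -> 75
  PU: pen up
  FD 9: (5,-1) -> (7.329,7.693) [heading=75, move]
  -- iteration 5/6 --
  RT 120: heading 75 -> 315
  RT 120: heading 315 -> 195
  PU: pen up
  FD 9: (7.329,7.693) -> (-1.364,5.364) [heading=195, move]
  -- iteration 6/6 --
  RT 120: heading 195 -> 75
  RT 120: heading 75 -> 315
  PU: pen up
  FD 9: (-1.364,5.364) -> (5,-1) [heading=315, move]
]
PU: pen up
Final: pos=(5,-1), heading=315, 0 segment(s) drawn

Answer: 5 -1 315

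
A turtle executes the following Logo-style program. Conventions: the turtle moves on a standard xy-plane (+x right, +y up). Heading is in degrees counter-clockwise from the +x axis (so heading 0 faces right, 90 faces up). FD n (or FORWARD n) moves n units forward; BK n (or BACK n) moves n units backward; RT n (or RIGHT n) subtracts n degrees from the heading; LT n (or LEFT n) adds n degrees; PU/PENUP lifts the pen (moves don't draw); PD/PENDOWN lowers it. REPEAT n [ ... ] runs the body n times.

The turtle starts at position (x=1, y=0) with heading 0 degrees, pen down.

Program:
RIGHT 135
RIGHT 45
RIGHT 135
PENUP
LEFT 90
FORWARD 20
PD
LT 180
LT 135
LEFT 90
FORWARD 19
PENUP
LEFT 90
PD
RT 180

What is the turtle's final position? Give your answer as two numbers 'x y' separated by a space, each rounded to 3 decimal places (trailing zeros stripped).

Answer: -32.142 14.142

Derivation:
Executing turtle program step by step:
Start: pos=(1,0), heading=0, pen down
RT 135: heading 0 -> 225
RT 45: heading 225 -> 180
RT 135: heading 180 -> 45
PU: pen up
LT 90: heading 45 -> 135
FD 20: (1,0) -> (-13.142,14.142) [heading=135, move]
PD: pen down
LT 180: heading 135 -> 315
LT 135: heading 315 -> 90
LT 90: heading 90 -> 180
FD 19: (-13.142,14.142) -> (-32.142,14.142) [heading=180, draw]
PU: pen up
LT 90: heading 180 -> 270
PD: pen down
RT 180: heading 270 -> 90
Final: pos=(-32.142,14.142), heading=90, 1 segment(s) drawn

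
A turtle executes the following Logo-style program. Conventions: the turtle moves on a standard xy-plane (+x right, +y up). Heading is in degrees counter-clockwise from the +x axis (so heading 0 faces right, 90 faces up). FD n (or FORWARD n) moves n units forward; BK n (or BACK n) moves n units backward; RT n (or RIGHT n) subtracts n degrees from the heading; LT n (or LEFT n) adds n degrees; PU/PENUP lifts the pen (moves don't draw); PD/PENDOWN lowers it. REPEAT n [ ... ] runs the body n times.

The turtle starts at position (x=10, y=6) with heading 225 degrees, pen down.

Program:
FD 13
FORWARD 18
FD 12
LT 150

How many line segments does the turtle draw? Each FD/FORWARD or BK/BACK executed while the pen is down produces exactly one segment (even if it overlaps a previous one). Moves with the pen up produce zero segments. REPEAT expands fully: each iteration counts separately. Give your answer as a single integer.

Executing turtle program step by step:
Start: pos=(10,6), heading=225, pen down
FD 13: (10,6) -> (0.808,-3.192) [heading=225, draw]
FD 18: (0.808,-3.192) -> (-11.92,-15.92) [heading=225, draw]
FD 12: (-11.92,-15.92) -> (-20.406,-24.406) [heading=225, draw]
LT 150: heading 225 -> 15
Final: pos=(-20.406,-24.406), heading=15, 3 segment(s) drawn
Segments drawn: 3

Answer: 3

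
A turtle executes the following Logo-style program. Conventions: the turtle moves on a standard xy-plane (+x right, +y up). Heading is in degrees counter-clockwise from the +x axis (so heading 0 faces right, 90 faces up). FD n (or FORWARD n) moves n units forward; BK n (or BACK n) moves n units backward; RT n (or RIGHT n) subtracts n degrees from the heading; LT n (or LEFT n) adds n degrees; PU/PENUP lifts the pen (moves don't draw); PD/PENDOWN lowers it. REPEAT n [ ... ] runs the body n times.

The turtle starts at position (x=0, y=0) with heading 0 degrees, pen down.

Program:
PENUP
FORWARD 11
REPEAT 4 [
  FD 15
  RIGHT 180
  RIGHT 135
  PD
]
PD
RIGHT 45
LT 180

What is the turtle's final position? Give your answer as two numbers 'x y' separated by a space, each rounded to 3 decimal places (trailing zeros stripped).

Answer: 26 36.213

Derivation:
Executing turtle program step by step:
Start: pos=(0,0), heading=0, pen down
PU: pen up
FD 11: (0,0) -> (11,0) [heading=0, move]
REPEAT 4 [
  -- iteration 1/4 --
  FD 15: (11,0) -> (26,0) [heading=0, move]
  RT 180: heading 0 -> 180
  RT 135: heading 180 -> 45
  PD: pen down
  -- iteration 2/4 --
  FD 15: (26,0) -> (36.607,10.607) [heading=45, draw]
  RT 180: heading 45 -> 225
  RT 135: heading 225 -> 90
  PD: pen down
  -- iteration 3/4 --
  FD 15: (36.607,10.607) -> (36.607,25.607) [heading=90, draw]
  RT 180: heading 90 -> 270
  RT 135: heading 270 -> 135
  PD: pen down
  -- iteration 4/4 --
  FD 15: (36.607,25.607) -> (26,36.213) [heading=135, draw]
  RT 180: heading 135 -> 315
  RT 135: heading 315 -> 180
  PD: pen down
]
PD: pen down
RT 45: heading 180 -> 135
LT 180: heading 135 -> 315
Final: pos=(26,36.213), heading=315, 3 segment(s) drawn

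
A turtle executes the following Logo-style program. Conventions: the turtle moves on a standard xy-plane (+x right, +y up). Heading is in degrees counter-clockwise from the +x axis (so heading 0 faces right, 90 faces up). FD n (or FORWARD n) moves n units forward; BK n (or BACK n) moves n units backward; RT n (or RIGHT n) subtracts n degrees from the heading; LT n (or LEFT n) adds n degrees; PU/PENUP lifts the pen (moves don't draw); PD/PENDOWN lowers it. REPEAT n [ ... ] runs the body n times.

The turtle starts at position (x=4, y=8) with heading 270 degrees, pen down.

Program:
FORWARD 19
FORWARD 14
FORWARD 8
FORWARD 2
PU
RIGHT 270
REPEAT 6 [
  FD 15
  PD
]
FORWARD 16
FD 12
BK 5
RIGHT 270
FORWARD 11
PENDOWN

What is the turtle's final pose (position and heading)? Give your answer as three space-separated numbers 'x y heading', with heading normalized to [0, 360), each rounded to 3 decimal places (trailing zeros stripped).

Answer: 117 -24 90

Derivation:
Executing turtle program step by step:
Start: pos=(4,8), heading=270, pen down
FD 19: (4,8) -> (4,-11) [heading=270, draw]
FD 14: (4,-11) -> (4,-25) [heading=270, draw]
FD 8: (4,-25) -> (4,-33) [heading=270, draw]
FD 2: (4,-33) -> (4,-35) [heading=270, draw]
PU: pen up
RT 270: heading 270 -> 0
REPEAT 6 [
  -- iteration 1/6 --
  FD 15: (4,-35) -> (19,-35) [heading=0, move]
  PD: pen down
  -- iteration 2/6 --
  FD 15: (19,-35) -> (34,-35) [heading=0, draw]
  PD: pen down
  -- iteration 3/6 --
  FD 15: (34,-35) -> (49,-35) [heading=0, draw]
  PD: pen down
  -- iteration 4/6 --
  FD 15: (49,-35) -> (64,-35) [heading=0, draw]
  PD: pen down
  -- iteration 5/6 --
  FD 15: (64,-35) -> (79,-35) [heading=0, draw]
  PD: pen down
  -- iteration 6/6 --
  FD 15: (79,-35) -> (94,-35) [heading=0, draw]
  PD: pen down
]
FD 16: (94,-35) -> (110,-35) [heading=0, draw]
FD 12: (110,-35) -> (122,-35) [heading=0, draw]
BK 5: (122,-35) -> (117,-35) [heading=0, draw]
RT 270: heading 0 -> 90
FD 11: (117,-35) -> (117,-24) [heading=90, draw]
PD: pen down
Final: pos=(117,-24), heading=90, 13 segment(s) drawn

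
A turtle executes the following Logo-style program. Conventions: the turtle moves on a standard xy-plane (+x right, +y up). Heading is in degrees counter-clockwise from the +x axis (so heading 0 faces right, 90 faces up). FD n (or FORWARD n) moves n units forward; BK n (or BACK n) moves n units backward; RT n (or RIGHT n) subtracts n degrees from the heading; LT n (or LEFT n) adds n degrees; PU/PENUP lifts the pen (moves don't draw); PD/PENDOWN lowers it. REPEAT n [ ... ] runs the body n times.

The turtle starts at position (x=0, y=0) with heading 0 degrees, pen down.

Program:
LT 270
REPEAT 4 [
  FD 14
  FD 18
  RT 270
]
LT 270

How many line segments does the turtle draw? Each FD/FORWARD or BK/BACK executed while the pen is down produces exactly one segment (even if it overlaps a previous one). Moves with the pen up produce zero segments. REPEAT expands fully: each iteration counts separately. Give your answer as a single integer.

Answer: 8

Derivation:
Executing turtle program step by step:
Start: pos=(0,0), heading=0, pen down
LT 270: heading 0 -> 270
REPEAT 4 [
  -- iteration 1/4 --
  FD 14: (0,0) -> (0,-14) [heading=270, draw]
  FD 18: (0,-14) -> (0,-32) [heading=270, draw]
  RT 270: heading 270 -> 0
  -- iteration 2/4 --
  FD 14: (0,-32) -> (14,-32) [heading=0, draw]
  FD 18: (14,-32) -> (32,-32) [heading=0, draw]
  RT 270: heading 0 -> 90
  -- iteration 3/4 --
  FD 14: (32,-32) -> (32,-18) [heading=90, draw]
  FD 18: (32,-18) -> (32,0) [heading=90, draw]
  RT 270: heading 90 -> 180
  -- iteration 4/4 --
  FD 14: (32,0) -> (18,0) [heading=180, draw]
  FD 18: (18,0) -> (0,0) [heading=180, draw]
  RT 270: heading 180 -> 270
]
LT 270: heading 270 -> 180
Final: pos=(0,0), heading=180, 8 segment(s) drawn
Segments drawn: 8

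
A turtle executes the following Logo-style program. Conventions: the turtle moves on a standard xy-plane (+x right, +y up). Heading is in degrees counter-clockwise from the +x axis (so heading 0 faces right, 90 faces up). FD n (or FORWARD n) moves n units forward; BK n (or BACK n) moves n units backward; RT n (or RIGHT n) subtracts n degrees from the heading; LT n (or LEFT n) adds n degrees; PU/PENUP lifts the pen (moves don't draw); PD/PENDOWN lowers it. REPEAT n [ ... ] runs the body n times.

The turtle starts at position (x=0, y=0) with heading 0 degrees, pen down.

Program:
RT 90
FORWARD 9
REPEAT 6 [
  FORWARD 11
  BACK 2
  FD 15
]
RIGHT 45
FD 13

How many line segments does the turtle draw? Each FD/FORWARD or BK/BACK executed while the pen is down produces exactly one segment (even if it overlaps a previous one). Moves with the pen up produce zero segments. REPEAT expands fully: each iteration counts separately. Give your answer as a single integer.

Executing turtle program step by step:
Start: pos=(0,0), heading=0, pen down
RT 90: heading 0 -> 270
FD 9: (0,0) -> (0,-9) [heading=270, draw]
REPEAT 6 [
  -- iteration 1/6 --
  FD 11: (0,-9) -> (0,-20) [heading=270, draw]
  BK 2: (0,-20) -> (0,-18) [heading=270, draw]
  FD 15: (0,-18) -> (0,-33) [heading=270, draw]
  -- iteration 2/6 --
  FD 11: (0,-33) -> (0,-44) [heading=270, draw]
  BK 2: (0,-44) -> (0,-42) [heading=270, draw]
  FD 15: (0,-42) -> (0,-57) [heading=270, draw]
  -- iteration 3/6 --
  FD 11: (0,-57) -> (0,-68) [heading=270, draw]
  BK 2: (0,-68) -> (0,-66) [heading=270, draw]
  FD 15: (0,-66) -> (0,-81) [heading=270, draw]
  -- iteration 4/6 --
  FD 11: (0,-81) -> (0,-92) [heading=270, draw]
  BK 2: (0,-92) -> (0,-90) [heading=270, draw]
  FD 15: (0,-90) -> (0,-105) [heading=270, draw]
  -- iteration 5/6 --
  FD 11: (0,-105) -> (0,-116) [heading=270, draw]
  BK 2: (0,-116) -> (0,-114) [heading=270, draw]
  FD 15: (0,-114) -> (0,-129) [heading=270, draw]
  -- iteration 6/6 --
  FD 11: (0,-129) -> (0,-140) [heading=270, draw]
  BK 2: (0,-140) -> (0,-138) [heading=270, draw]
  FD 15: (0,-138) -> (0,-153) [heading=270, draw]
]
RT 45: heading 270 -> 225
FD 13: (0,-153) -> (-9.192,-162.192) [heading=225, draw]
Final: pos=(-9.192,-162.192), heading=225, 20 segment(s) drawn
Segments drawn: 20

Answer: 20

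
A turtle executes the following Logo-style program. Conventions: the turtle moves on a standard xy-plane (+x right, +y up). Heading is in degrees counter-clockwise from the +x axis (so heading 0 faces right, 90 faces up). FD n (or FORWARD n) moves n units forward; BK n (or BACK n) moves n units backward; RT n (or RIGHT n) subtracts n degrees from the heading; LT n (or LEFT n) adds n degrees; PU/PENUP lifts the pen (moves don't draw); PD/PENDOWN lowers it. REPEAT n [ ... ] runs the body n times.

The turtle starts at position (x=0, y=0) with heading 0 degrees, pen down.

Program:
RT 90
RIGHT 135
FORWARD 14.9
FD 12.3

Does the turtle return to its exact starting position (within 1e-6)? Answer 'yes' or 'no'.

Answer: no

Derivation:
Executing turtle program step by step:
Start: pos=(0,0), heading=0, pen down
RT 90: heading 0 -> 270
RT 135: heading 270 -> 135
FD 14.9: (0,0) -> (-10.536,10.536) [heading=135, draw]
FD 12.3: (-10.536,10.536) -> (-19.233,19.233) [heading=135, draw]
Final: pos=(-19.233,19.233), heading=135, 2 segment(s) drawn

Start position: (0, 0)
Final position: (-19.233, 19.233)
Distance = 27.2; >= 1e-6 -> NOT closed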